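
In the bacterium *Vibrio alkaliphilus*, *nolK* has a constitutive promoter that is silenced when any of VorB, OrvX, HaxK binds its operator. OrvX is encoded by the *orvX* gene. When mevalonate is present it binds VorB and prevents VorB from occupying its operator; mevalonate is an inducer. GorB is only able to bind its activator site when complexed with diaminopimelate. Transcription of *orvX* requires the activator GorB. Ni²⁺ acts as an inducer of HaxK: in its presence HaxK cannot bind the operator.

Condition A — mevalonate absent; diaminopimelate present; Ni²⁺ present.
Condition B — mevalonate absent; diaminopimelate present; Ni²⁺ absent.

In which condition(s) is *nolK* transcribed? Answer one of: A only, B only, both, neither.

neither

Condition A:
Mevalonate is absent, so VorB is active.
Diaminopimelate is present, so GorB is active.
No repressor is bound and GorB is active, so *orvX* is transcribed.
So OrvX is produced and active.
Ni²⁺ is present, so HaxK is inactive.
With repressor VorB bound, *nolK* is not transcribed.
→ *nolK* is OFF in A.
Condition B:
Mevalonate is absent, so VorB is active.
Diaminopimelate is present, so GorB is active.
No repressor is bound and GorB is active, so *orvX* is transcribed.
So OrvX is produced and active.
Ni²⁺ is absent, so HaxK is active.
With repressor VorB bound, *nolK* is not transcribed.
→ *nolK* is OFF in B.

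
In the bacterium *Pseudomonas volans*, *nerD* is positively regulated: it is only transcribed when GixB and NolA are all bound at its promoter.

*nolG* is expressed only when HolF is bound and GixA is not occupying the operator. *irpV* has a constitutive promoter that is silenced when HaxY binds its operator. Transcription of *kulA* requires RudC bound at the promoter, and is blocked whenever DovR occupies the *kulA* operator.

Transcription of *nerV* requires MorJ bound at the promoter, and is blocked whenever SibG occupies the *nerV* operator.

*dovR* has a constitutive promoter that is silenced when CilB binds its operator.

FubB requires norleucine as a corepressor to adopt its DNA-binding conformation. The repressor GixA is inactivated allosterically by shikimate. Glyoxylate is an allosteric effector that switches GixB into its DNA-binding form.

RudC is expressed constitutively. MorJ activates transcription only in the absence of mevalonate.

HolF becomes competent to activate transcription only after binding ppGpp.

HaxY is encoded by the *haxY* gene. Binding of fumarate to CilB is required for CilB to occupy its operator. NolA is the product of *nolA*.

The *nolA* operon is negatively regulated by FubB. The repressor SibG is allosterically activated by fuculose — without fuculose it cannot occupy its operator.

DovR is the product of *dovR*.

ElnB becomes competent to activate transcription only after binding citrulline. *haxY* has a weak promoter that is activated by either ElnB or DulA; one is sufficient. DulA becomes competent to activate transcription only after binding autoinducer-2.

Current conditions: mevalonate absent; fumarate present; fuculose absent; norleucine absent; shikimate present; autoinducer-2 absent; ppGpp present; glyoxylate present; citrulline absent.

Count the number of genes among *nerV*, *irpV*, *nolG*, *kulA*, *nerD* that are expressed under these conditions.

5

Mevalonate is absent, so MorJ is active.
Fuculose is absent, so SibG is inactive.
No repressor is bound and MorJ is active, so *nerV* is transcribed.
→ *nerV* is ON.
Citrulline is absent, so ElnB is inactive.
Autoinducer-2 is absent, so DulA is inactive.
No activator is available at the *haxY* promoter, so *haxY* is not transcribed.
So HaxY is not produced.
With no repressor bound, *irpV* is transcribed.
→ *irpV* is ON.
ppGpp is present, so HolF is active.
Shikimate is present, so GixA is inactive.
No repressor is bound and HolF is active, so *nolG* is transcribed.
→ *nolG* is ON.
RudC is produced constitutively and is active.
Fumarate is present, so CilB is active.
With repressor CilB bound, *dovR* is not transcribed.
So DovR is not produced.
No repressor is bound and RudC is active, so *kulA* is transcribed.
→ *kulA* is ON.
Glyoxylate is present, so GixB is active.
Norleucine is absent, so FubB is inactive.
With no repressor bound, *nolA* is transcribed.
So NolA is produced and active.
No repressor is bound and GixB and NolA are active, so *nerD* is transcribed.
→ *nerD* is ON.
5 of the 5 genes are transcribed.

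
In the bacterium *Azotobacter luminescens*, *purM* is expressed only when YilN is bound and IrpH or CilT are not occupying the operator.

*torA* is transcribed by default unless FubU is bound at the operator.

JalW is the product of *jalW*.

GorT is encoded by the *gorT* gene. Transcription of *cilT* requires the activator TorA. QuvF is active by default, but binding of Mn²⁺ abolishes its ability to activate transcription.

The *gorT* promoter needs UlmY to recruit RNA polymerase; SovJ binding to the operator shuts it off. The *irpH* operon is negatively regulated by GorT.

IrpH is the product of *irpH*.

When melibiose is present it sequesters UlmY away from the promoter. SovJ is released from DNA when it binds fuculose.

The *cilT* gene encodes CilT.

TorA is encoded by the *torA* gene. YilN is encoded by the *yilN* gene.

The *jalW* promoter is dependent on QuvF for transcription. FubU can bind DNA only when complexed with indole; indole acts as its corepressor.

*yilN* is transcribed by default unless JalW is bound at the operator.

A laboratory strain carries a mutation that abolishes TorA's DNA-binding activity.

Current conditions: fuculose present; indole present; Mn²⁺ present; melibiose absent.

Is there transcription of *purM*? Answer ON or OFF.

Melibiose is absent, so UlmY is active.
Fuculose is present, so SovJ is inactive.
No repressor is bound and UlmY is active, so *gorT* is transcribed.
So GorT is produced and active.
With repressor GorT bound, *irpH* is not transcribed.
So IrpH is not produced.
Mn²⁺ is present, so QuvF is inactive.
Required activator QuvF is absent, so *jalW* is not transcribed.
So JalW is not produced.
With no repressor bound, *yilN* is transcribed.
So YilN is produced and active.
TorA is non-functional in this strain, so it has no effect.
Required activator TorA is absent, so *cilT* is not transcribed.
So CilT is not produced.
No repressor is bound and YilN is active, so *purM* is transcribed.

ON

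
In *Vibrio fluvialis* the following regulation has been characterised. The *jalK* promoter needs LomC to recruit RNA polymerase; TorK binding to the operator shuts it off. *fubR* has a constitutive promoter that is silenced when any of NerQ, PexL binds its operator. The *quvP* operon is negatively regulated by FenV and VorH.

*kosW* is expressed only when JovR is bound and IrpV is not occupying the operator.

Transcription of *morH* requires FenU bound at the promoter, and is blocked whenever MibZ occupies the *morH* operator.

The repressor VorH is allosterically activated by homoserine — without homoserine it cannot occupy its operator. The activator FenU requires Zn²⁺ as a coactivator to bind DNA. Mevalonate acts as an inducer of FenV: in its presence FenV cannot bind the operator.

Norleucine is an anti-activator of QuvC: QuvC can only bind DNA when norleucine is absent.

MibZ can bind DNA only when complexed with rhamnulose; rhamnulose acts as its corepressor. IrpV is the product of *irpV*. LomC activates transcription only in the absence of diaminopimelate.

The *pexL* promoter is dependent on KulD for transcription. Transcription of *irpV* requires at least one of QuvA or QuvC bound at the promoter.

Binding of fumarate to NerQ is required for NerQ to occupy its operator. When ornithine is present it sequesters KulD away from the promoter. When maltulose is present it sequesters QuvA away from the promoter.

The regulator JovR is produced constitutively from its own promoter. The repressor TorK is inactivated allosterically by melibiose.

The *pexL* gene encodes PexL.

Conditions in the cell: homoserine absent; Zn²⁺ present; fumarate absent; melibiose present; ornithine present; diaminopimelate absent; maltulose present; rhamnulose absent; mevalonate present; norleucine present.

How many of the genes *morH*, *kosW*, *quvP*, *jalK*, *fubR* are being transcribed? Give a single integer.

5

Rhamnulose is absent, so MibZ is inactive.
Zn²⁺ is present, so FenU is active.
No repressor is bound and FenU is active, so *morH* is transcribed.
→ *morH* is ON.
JovR is produced constitutively and is active.
Maltulose is present, so QuvA is inactive.
Norleucine is present, so QuvC is inactive.
No activator is available at the *irpV* promoter, so *irpV* is not transcribed.
So IrpV is not produced.
No repressor is bound and JovR is active, so *kosW* is transcribed.
→ *kosW* is ON.
Mevalonate is present, so FenV is inactive.
Homoserine is absent, so VorH is inactive.
With no repressor bound, *quvP* is transcribed.
→ *quvP* is ON.
Melibiose is present, so TorK is inactive.
Diaminopimelate is absent, so LomC is active.
No repressor is bound and LomC is active, so *jalK* is transcribed.
→ *jalK* is ON.
Fumarate is absent, so NerQ is inactive.
Ornithine is present, so KulD is inactive.
Required activator KulD is absent, so *pexL* is not transcribed.
So PexL is not produced.
With no repressor bound, *fubR* is transcribed.
→ *fubR* is ON.
5 of the 5 genes are transcribed.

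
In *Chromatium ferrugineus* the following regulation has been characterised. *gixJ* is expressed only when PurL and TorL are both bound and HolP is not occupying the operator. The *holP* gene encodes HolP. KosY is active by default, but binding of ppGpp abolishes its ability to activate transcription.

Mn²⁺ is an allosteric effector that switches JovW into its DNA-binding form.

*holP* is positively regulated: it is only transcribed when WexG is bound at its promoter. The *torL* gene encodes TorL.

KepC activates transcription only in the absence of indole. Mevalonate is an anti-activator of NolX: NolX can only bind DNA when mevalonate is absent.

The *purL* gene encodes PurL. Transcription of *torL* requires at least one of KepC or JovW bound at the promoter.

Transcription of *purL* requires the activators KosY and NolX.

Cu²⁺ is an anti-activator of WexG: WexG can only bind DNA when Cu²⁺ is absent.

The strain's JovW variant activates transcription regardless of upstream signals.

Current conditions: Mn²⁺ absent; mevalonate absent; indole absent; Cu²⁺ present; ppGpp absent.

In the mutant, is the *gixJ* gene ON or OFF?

ON

ppGpp is absent, so KosY is active.
Mevalonate is absent, so NolX is active.
No repressor is bound and KosY and NolX are active, so *purL* is transcribed.
So PurL is produced and active.
Cu²⁺ is present, so WexG is inactive.
Required activator WexG is absent, so *holP* is not transcribed.
So HolP is not produced.
Indole is absent, so KepC is active.
JovW is constitutively active in this strain.
Activator KepC is present, so *torL* is transcribed.
So TorL is produced and active.
No repressor is bound and PurL and TorL are active, so *gixJ* is transcribed.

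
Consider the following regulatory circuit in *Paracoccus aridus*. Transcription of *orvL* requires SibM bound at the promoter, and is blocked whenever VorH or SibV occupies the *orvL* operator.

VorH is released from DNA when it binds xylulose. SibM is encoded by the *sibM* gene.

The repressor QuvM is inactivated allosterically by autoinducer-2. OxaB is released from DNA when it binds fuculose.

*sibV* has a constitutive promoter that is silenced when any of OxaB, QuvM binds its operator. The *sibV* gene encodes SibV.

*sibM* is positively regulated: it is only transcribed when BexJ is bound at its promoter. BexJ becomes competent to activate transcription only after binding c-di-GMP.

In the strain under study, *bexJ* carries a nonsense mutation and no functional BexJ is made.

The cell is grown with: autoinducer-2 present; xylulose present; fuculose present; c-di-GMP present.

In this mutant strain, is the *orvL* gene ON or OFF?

Xylulose is present, so VorH is inactive.
BexJ is non-functional in this strain, so it has no effect.
Required activator BexJ is absent, so *sibM* is not transcribed.
So SibM is not produced.
Fuculose is present, so OxaB is inactive.
Autoinducer-2 is present, so QuvM is inactive.
With no repressor bound, *sibV* is transcribed.
So SibV is produced and active.
With repressor SibV bound, *orvL* is not transcribed.

OFF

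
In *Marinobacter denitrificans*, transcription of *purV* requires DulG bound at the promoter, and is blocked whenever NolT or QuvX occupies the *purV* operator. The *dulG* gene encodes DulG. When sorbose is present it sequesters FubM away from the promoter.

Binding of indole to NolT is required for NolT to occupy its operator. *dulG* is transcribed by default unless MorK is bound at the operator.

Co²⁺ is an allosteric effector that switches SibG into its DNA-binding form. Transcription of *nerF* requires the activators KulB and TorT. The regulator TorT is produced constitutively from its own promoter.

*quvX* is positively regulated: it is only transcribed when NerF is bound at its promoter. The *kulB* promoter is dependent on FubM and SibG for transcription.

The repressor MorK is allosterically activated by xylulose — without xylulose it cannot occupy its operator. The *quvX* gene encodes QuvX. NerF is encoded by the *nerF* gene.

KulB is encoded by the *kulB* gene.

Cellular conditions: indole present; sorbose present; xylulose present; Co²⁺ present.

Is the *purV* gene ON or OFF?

Xylulose is present, so MorK is active.
With repressor MorK bound, *dulG* is not transcribed.
So DulG is not produced.
Indole is present, so NolT is active.
Sorbose is present, so FubM is inactive.
Co²⁺ is present, so SibG is active.
Required activator FubM is absent, so *kulB* is not transcribed.
So KulB is not produced.
TorT is produced constitutively and is active.
Required activator KulB is absent, so *nerF* is not transcribed.
So NerF is not produced.
Required activator NerF is absent, so *quvX* is not transcribed.
So QuvX is not produced.
With repressor NolT bound, *purV* is not transcribed.

OFF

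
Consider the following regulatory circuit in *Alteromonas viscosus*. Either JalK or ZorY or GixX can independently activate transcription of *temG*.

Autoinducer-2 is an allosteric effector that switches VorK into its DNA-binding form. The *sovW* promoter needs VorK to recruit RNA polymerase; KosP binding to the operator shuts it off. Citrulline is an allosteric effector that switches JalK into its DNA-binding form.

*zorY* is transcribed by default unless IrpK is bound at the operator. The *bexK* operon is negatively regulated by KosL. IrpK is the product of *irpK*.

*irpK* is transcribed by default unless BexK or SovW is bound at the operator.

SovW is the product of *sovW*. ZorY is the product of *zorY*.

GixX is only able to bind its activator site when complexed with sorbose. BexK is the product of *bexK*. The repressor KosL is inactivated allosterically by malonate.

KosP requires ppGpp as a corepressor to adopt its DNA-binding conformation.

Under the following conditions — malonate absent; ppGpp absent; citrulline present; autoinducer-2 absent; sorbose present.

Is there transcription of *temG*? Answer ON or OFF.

Citrulline is present, so JalK is active.
Malonate is absent, so KosL is active.
With repressor KosL bound, *bexK* is not transcribed.
So BexK is not produced.
Autoinducer-2 is absent, so VorK is inactive.
ppGpp is absent, so KosP is inactive.
Required activator VorK is absent, so *sovW* is not transcribed.
So SovW is not produced.
With no repressor bound, *irpK* is transcribed.
So IrpK is produced and active.
With repressor IrpK bound, *zorY* is not transcribed.
So ZorY is not produced.
Sorbose is present, so GixX is active.
Activator JalK is present, so *temG* is transcribed.

ON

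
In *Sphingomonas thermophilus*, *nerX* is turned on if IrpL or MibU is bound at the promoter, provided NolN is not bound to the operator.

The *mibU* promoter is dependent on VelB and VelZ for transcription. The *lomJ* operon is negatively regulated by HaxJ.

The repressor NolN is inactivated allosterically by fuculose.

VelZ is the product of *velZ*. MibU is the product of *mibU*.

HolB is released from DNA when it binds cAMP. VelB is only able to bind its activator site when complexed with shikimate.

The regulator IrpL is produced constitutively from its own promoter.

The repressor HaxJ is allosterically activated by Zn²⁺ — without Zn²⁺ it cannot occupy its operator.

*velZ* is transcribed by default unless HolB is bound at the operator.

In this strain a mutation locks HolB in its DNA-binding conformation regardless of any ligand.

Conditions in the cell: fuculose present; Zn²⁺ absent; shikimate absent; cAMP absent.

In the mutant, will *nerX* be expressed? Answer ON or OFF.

Fuculose is present, so NolN is inactive.
IrpL is produced constitutively and is active.
Shikimate is absent, so VelB is inactive.
HolB is constitutively active in this strain.
With repressor HolB bound, *velZ* is not transcribed.
So VelZ is not produced.
Required activator VelB is absent, so *mibU* is not transcribed.
So MibU is not produced.
Activator IrpL is present, so *nerX* is transcribed.

ON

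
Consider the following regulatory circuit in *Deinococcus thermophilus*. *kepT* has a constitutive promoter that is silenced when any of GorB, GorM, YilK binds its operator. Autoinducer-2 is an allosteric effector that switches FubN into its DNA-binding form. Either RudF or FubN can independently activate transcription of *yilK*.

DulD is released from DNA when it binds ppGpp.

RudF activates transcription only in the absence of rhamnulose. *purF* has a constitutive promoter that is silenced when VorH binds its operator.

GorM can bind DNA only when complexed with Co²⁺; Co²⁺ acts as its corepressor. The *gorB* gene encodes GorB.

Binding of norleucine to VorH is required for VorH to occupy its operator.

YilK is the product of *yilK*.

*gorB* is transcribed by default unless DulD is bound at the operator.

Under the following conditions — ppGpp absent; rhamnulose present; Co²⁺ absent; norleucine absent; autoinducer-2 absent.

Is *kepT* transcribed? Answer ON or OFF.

ON

ppGpp is absent, so DulD is active.
With repressor DulD bound, *gorB* is not transcribed.
So GorB is not produced.
Co²⁺ is absent, so GorM is inactive.
Rhamnulose is present, so RudF is inactive.
Autoinducer-2 is absent, so FubN is inactive.
No activator is available at the *yilK* promoter, so *yilK* is not transcribed.
So YilK is not produced.
With no repressor bound, *kepT* is transcribed.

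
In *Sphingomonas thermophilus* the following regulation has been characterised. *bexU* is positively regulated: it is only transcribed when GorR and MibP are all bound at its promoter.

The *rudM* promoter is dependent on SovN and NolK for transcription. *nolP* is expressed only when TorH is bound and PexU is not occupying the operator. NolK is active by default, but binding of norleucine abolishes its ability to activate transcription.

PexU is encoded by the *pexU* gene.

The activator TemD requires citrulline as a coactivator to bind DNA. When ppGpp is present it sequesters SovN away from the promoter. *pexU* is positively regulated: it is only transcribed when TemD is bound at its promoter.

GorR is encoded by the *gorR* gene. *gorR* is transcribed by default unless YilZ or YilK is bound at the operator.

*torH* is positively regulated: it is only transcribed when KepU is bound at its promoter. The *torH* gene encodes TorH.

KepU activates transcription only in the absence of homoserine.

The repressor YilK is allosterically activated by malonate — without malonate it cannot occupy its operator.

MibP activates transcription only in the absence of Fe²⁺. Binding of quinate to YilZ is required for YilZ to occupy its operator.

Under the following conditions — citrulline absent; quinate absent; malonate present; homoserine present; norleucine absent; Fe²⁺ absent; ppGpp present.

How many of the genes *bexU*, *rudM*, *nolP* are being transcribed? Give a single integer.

0

Quinate is absent, so YilZ is inactive.
Malonate is present, so YilK is active.
With repressor YilK bound, *gorR* is not transcribed.
So GorR is not produced.
Fe²⁺ is absent, so MibP is active.
Required activator GorR is absent, so *bexU* is not transcribed.
→ *bexU* is OFF.
ppGpp is present, so SovN is inactive.
Norleucine is absent, so NolK is active.
Required activator SovN is absent, so *rudM* is not transcribed.
→ *rudM* is OFF.
Citrulline is absent, so TemD is inactive.
Required activator TemD is absent, so *pexU* is not transcribed.
So PexU is not produced.
Homoserine is present, so KepU is inactive.
Required activator KepU is absent, so *torH* is not transcribed.
So TorH is not produced.
Required activator TorH is absent, so *nolP* is not transcribed.
→ *nolP* is OFF.
0 of the 3 genes are transcribed.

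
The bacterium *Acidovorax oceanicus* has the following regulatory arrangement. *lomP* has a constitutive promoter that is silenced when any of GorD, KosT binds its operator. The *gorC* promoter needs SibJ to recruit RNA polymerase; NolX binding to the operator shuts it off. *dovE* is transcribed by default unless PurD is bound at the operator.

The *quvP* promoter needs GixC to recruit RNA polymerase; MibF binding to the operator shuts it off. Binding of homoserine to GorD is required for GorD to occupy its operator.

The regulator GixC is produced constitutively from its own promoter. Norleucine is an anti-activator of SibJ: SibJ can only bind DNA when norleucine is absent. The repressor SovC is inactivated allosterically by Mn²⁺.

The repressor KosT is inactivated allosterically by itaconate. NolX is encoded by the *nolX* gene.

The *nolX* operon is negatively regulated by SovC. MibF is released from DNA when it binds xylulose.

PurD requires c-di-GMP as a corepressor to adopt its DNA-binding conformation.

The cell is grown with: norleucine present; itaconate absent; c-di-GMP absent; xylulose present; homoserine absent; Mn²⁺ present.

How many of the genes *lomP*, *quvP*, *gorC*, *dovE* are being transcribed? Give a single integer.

2

Homoserine is absent, so GorD is inactive.
Itaconate is absent, so KosT is active.
With repressor KosT bound, *lomP* is not transcribed.
→ *lomP* is OFF.
Xylulose is present, so MibF is inactive.
GixC is produced constitutively and is active.
No repressor is bound and GixC is active, so *quvP* is transcribed.
→ *quvP* is ON.
Norleucine is present, so SibJ is inactive.
Mn²⁺ is present, so SovC is inactive.
With no repressor bound, *nolX* is transcribed.
So NolX is produced and active.
With repressor NolX bound, *gorC* is not transcribed.
→ *gorC* is OFF.
c-di-GMP is absent, so PurD is inactive.
With no repressor bound, *dovE* is transcribed.
→ *dovE* is ON.
2 of the 4 genes are transcribed.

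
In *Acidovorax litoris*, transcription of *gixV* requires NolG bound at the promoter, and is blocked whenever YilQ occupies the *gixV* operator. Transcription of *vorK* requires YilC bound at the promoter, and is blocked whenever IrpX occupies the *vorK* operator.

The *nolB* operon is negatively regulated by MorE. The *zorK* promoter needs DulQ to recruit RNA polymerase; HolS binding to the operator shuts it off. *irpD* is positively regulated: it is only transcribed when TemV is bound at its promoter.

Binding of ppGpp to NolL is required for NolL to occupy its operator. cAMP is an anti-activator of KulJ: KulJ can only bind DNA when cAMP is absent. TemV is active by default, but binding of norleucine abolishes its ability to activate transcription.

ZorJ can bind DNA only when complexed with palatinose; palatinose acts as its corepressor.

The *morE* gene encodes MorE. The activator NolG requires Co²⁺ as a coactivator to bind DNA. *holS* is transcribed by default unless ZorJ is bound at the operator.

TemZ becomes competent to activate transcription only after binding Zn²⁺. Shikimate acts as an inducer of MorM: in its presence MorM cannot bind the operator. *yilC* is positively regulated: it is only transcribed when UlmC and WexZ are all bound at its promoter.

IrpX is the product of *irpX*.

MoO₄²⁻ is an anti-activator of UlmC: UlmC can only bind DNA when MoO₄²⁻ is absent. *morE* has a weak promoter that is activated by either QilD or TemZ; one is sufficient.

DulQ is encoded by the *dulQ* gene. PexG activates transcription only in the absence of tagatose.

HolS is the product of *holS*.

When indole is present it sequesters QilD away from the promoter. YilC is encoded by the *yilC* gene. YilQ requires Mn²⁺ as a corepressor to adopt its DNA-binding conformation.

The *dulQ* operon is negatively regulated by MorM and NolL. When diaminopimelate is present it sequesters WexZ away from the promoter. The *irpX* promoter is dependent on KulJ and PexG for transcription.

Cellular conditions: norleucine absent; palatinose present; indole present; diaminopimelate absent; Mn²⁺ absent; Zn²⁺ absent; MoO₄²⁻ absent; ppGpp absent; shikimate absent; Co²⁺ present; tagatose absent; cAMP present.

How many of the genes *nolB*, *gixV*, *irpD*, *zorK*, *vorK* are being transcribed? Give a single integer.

4

Indole is present, so QilD is inactive.
Zn²⁺ is absent, so TemZ is inactive.
No activator is available at the *morE* promoter, so *morE* is not transcribed.
So MorE is not produced.
With no repressor bound, *nolB* is transcribed.
→ *nolB* is ON.
Mn²⁺ is absent, so YilQ is inactive.
Co²⁺ is present, so NolG is active.
No repressor is bound and NolG is active, so *gixV* is transcribed.
→ *gixV* is ON.
Norleucine is absent, so TemV is active.
No repressor is bound and TemV is active, so *irpD* is transcribed.
→ *irpD* is ON.
Shikimate is absent, so MorM is active.
ppGpp is absent, so NolL is inactive.
With repressor MorM bound, *dulQ* is not transcribed.
So DulQ is not produced.
Palatinose is present, so ZorJ is active.
With repressor ZorJ bound, *holS* is not transcribed.
So HolS is not produced.
Required activator DulQ is absent, so *zorK* is not transcribed.
→ *zorK* is OFF.
MoO₄²⁻ is absent, so UlmC is active.
Diaminopimelate is absent, so WexZ is active.
No repressor is bound and UlmC and WexZ are active, so *yilC* is transcribed.
So YilC is produced and active.
cAMP is present, so KulJ is inactive.
Tagatose is absent, so PexG is active.
Required activator KulJ is absent, so *irpX* is not transcribed.
So IrpX is not produced.
No repressor is bound and YilC is active, so *vorK* is transcribed.
→ *vorK* is ON.
4 of the 5 genes are transcribed.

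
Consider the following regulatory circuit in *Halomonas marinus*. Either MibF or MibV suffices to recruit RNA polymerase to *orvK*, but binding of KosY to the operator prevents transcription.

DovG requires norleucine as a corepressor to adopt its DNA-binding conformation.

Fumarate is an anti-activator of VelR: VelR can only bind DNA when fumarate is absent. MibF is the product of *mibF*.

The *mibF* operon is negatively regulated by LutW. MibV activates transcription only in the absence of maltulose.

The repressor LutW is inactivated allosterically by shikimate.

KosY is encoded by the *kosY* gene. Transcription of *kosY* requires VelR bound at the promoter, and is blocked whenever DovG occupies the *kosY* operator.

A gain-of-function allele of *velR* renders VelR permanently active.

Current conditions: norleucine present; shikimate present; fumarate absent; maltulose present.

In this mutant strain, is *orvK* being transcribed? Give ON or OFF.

ON

Shikimate is present, so LutW is inactive.
With no repressor bound, *mibF* is transcribed.
So MibF is produced and active.
VelR is constitutively active in this strain.
Norleucine is present, so DovG is active.
With repressor DovG bound, *kosY* is not transcribed.
So KosY is not produced.
Maltulose is present, so MibV is inactive.
Activator MibF is present, so *orvK* is transcribed.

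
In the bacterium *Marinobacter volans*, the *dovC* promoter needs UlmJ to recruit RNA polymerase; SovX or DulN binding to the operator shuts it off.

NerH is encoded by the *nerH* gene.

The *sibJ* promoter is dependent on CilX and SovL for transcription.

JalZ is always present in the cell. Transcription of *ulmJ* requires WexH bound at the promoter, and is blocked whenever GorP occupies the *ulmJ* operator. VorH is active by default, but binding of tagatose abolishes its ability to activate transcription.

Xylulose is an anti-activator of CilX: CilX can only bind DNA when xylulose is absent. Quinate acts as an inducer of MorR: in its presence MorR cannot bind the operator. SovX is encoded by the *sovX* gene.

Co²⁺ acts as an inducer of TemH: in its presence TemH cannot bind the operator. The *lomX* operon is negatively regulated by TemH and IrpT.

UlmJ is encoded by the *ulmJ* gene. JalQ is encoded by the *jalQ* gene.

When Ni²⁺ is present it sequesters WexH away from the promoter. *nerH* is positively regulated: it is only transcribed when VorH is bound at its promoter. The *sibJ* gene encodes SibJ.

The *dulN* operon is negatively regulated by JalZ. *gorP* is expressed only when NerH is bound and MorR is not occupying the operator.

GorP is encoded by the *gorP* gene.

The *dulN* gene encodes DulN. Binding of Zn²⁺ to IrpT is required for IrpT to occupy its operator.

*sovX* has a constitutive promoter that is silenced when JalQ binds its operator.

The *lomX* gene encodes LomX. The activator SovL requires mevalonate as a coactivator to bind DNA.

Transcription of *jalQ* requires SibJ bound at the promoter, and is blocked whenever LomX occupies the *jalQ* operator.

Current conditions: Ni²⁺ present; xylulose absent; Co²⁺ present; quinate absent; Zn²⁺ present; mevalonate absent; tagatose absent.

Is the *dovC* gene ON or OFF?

OFF

Tagatose is absent, so VorH is active.
No repressor is bound and VorH is active, so *nerH* is transcribed.
So NerH is produced and active.
Quinate is absent, so MorR is active.
With repressor MorR bound, *gorP* is not transcribed.
So GorP is not produced.
Ni²⁺ is present, so WexH is inactive.
Required activator WexH is absent, so *ulmJ* is not transcribed.
So UlmJ is not produced.
Co²⁺ is present, so TemH is inactive.
Zn²⁺ is present, so IrpT is active.
With repressor IrpT bound, *lomX* is not transcribed.
So LomX is not produced.
Xylulose is absent, so CilX is active.
Mevalonate is absent, so SovL is inactive.
Required activator SovL is absent, so *sibJ* is not transcribed.
So SibJ is not produced.
Required activator SibJ is absent, so *jalQ* is not transcribed.
So JalQ is not produced.
With no repressor bound, *sovX* is transcribed.
So SovX is produced and active.
JalZ is produced constitutively and is active.
With repressor JalZ bound, *dulN* is not transcribed.
So DulN is not produced.
With repressor SovX bound, *dovC* is not transcribed.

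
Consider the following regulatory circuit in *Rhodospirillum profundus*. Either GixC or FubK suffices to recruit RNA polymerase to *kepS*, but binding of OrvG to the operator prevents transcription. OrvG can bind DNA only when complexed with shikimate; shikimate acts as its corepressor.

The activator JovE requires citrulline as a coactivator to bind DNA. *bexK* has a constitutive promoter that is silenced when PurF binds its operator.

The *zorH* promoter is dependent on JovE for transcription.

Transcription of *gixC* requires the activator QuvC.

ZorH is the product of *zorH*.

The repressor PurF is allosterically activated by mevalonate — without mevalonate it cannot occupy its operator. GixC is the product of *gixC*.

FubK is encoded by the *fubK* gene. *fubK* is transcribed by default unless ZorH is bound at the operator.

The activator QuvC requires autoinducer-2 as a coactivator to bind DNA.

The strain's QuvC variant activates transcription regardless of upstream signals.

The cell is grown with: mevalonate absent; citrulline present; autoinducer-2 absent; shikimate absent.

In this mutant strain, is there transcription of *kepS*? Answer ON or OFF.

QuvC is constitutively active in this strain.
No repressor is bound and QuvC is active, so *gixC* is transcribed.
So GixC is produced and active.
Citrulline is present, so JovE is active.
No repressor is bound and JovE is active, so *zorH* is transcribed.
So ZorH is produced and active.
With repressor ZorH bound, *fubK* is not transcribed.
So FubK is not produced.
Shikimate is absent, so OrvG is inactive.
Activator GixC is present, so *kepS* is transcribed.

ON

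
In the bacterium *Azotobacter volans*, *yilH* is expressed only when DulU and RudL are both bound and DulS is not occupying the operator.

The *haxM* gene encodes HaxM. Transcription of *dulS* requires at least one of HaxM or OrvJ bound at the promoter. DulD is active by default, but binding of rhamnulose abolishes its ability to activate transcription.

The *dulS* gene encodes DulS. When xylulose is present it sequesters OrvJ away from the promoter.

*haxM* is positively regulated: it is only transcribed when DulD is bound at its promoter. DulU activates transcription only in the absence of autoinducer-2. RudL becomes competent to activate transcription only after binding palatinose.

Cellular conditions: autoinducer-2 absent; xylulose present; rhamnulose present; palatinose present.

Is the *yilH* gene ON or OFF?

ON

Autoinducer-2 is absent, so DulU is active.
Rhamnulose is present, so DulD is inactive.
Required activator DulD is absent, so *haxM* is not transcribed.
So HaxM is not produced.
Xylulose is present, so OrvJ is inactive.
No activator is available at the *dulS* promoter, so *dulS* is not transcribed.
So DulS is not produced.
Palatinose is present, so RudL is active.
No repressor is bound and DulU and RudL are active, so *yilH* is transcribed.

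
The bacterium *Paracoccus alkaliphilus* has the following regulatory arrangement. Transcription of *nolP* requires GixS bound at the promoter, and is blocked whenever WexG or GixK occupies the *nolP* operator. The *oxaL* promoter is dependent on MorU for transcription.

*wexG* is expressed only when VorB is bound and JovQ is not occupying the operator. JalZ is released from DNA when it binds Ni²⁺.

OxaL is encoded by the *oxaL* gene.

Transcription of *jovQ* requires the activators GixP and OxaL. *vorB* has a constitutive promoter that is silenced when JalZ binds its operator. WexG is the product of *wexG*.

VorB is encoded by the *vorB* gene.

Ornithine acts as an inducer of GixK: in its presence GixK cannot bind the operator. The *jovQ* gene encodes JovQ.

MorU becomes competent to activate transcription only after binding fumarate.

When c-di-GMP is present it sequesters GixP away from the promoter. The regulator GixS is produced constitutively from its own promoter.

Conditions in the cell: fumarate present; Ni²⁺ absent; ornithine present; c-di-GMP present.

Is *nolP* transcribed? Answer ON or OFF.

GixS is produced constitutively and is active.
c-di-GMP is present, so GixP is inactive.
Fumarate is present, so MorU is active.
No repressor is bound and MorU is active, so *oxaL* is transcribed.
So OxaL is produced and active.
Required activator GixP is absent, so *jovQ* is not transcribed.
So JovQ is not produced.
Ni²⁺ is absent, so JalZ is active.
With repressor JalZ bound, *vorB* is not transcribed.
So VorB is not produced.
Required activator VorB is absent, so *wexG* is not transcribed.
So WexG is not produced.
Ornithine is present, so GixK is inactive.
No repressor is bound and GixS is active, so *nolP* is transcribed.

ON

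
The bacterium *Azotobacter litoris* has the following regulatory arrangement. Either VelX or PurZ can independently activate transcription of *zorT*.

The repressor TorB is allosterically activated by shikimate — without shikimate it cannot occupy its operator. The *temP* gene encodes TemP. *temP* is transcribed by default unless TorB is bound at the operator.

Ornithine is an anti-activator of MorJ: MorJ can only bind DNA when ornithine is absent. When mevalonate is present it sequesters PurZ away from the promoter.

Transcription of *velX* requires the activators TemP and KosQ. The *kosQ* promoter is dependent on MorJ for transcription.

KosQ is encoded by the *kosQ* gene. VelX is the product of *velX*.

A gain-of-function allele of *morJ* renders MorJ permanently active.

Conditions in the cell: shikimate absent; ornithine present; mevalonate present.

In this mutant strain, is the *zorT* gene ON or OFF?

Shikimate is absent, so TorB is inactive.
With no repressor bound, *temP* is transcribed.
So TemP is produced and active.
MorJ is constitutively active in this strain.
No repressor is bound and MorJ is active, so *kosQ* is transcribed.
So KosQ is produced and active.
No repressor is bound and TemP and KosQ are active, so *velX* is transcribed.
So VelX is produced and active.
Mevalonate is present, so PurZ is inactive.
Activator VelX is present, so *zorT* is transcribed.

ON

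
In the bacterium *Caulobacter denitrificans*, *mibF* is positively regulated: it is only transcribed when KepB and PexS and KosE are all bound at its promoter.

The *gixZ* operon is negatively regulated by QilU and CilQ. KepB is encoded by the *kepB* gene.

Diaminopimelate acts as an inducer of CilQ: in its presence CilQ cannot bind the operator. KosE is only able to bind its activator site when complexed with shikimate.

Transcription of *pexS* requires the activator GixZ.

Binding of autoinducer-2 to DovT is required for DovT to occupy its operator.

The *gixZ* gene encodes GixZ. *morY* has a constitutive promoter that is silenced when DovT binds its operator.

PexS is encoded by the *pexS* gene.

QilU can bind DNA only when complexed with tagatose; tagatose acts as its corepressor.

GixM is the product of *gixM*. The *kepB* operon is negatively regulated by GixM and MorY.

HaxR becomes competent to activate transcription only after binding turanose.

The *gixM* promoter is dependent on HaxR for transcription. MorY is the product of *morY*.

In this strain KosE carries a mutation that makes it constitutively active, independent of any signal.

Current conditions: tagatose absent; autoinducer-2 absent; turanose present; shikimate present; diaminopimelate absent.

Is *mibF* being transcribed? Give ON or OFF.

Turanose is present, so HaxR is active.
No repressor is bound and HaxR is active, so *gixM* is transcribed.
So GixM is produced and active.
Autoinducer-2 is absent, so DovT is inactive.
With no repressor bound, *morY* is transcribed.
So MorY is produced and active.
With repressor GixM bound, *kepB* is not transcribed.
So KepB is not produced.
Tagatose is absent, so QilU is inactive.
Diaminopimelate is absent, so CilQ is active.
With repressor CilQ bound, *gixZ* is not transcribed.
So GixZ is not produced.
Required activator GixZ is absent, so *pexS* is not transcribed.
So PexS is not produced.
KosE is constitutively active in this strain.
Required activator KepB is absent, so *mibF* is not transcribed.

OFF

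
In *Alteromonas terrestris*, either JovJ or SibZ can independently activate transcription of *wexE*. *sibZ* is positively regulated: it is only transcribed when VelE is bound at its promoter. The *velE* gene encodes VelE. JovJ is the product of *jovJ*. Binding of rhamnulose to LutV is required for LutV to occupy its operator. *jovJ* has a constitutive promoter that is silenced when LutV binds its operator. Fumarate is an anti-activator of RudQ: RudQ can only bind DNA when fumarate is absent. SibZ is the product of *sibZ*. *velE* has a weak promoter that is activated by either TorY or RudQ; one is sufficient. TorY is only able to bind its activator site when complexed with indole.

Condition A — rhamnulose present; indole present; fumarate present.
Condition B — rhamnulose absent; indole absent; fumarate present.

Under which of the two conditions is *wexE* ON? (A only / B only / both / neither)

both

Condition A:
Rhamnulose is present, so LutV is active.
With repressor LutV bound, *jovJ* is not transcribed.
So JovJ is not produced.
Indole is present, so TorY is active.
Fumarate is present, so RudQ is inactive.
Activator TorY is present, so *velE* is transcribed.
So VelE is produced and active.
No repressor is bound and VelE is active, so *sibZ* is transcribed.
So SibZ is produced and active.
Activator SibZ is present, so *wexE* is transcribed.
→ *wexE* is ON in A.
Condition B:
Rhamnulose is absent, so LutV is inactive.
With no repressor bound, *jovJ* is transcribed.
So JovJ is produced and active.
Indole is absent, so TorY is inactive.
Fumarate is present, so RudQ is inactive.
No activator is available at the *velE* promoter, so *velE* is not transcribed.
So VelE is not produced.
Required activator VelE is absent, so *sibZ* is not transcribed.
So SibZ is not produced.
Activator JovJ is present, so *wexE* is transcribed.
→ *wexE* is ON in B.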